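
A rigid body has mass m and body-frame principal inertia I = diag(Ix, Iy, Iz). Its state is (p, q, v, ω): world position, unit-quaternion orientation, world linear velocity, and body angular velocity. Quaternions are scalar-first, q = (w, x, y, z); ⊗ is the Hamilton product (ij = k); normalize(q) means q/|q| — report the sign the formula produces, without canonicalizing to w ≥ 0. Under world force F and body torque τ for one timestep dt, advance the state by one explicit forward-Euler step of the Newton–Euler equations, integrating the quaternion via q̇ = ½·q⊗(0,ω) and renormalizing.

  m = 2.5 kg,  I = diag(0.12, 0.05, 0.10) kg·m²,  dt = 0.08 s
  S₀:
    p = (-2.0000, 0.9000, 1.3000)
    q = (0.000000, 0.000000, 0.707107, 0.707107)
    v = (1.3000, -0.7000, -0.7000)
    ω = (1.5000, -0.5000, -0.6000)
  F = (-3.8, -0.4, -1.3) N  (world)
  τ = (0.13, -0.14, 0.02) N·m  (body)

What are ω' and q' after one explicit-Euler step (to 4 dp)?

ω×(Iω) gyroscopic = (0.0150, -0.0180, 0.0525)
angular accel α = (0.9583, -2.4400, -0.3250)
ω' = ω + α·dt = (1.5767, -0.6952, -0.6260)
2q̇ = q⊗(0,ω) = (0.7778177, -0.0707107, 1.0606605, -1.0606605)
q' = normalize(q + ½dt·q⊗(0,ω)) = (0.0310, -0.0028, 0.7478, 0.6632)

ω' = (1.5767, -0.6952, -0.6260)
q' = (0.0310, -0.0028, 0.7478, 0.6632)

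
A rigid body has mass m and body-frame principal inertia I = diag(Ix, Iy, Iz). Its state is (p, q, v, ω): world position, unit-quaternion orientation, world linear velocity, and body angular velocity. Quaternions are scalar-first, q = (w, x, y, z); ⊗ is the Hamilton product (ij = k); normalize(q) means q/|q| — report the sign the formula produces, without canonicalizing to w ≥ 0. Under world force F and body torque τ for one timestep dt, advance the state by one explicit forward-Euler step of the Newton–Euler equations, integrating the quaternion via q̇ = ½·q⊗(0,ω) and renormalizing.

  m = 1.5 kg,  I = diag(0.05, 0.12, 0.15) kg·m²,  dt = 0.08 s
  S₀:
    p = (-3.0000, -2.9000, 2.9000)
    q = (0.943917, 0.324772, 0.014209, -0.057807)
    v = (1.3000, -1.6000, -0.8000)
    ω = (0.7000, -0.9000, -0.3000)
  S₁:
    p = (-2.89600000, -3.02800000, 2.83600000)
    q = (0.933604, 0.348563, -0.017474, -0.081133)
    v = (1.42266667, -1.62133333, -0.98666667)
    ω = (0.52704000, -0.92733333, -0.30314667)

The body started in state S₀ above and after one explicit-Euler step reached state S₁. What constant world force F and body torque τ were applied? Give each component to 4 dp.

F = (2.3000, -0.4000, -3.5000)
τ = (-0.1000, -0.0200, -0.0500)

ω₁ − ω₀ = (-0.17296000, -0.02733333, -0.00314667)
τ = I·(Δω/dt) + ω₀×(Iω₀) = (-0.1000, -0.0200, -0.0500)
velocity change Δv = (0.12266667, -0.02133333, -0.18666667)
m·(v₁−v₀)/dt = (2.3000, -0.4000, -3.5000)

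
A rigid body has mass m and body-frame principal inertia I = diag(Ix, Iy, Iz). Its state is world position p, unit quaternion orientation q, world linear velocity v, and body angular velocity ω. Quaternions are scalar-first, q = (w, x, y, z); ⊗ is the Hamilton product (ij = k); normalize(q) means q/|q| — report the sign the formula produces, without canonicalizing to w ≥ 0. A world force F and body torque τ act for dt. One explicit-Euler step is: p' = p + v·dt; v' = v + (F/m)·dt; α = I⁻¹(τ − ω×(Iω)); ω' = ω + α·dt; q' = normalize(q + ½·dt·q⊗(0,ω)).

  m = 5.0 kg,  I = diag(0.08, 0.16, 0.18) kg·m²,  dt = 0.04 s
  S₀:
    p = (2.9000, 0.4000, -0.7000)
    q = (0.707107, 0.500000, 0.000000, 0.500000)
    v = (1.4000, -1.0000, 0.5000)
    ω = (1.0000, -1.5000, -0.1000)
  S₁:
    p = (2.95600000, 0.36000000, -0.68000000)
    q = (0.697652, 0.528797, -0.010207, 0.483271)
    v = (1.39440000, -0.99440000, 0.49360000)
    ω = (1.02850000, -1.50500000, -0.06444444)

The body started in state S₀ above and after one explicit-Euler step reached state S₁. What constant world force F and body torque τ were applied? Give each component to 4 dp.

F = (-0.7000, 0.7000, -0.8000)
τ = (0.0600, -0.0100, 0.0400)

velocity change Δv = (-0.00560000, 0.00560000, -0.00640000)
F = m·Δv/dt = (-0.7000, 0.7000, -0.8000)
ω₁ − ω₀ = (0.02850000, -0.00500000, 0.03555556)
gyro term ω₀×Iω₀ = (0.0030, 0.0100, -0.1200)
τ = I·(Δω/dt) + ω₀×(Iω₀) = (0.0600, -0.0100, 0.0400)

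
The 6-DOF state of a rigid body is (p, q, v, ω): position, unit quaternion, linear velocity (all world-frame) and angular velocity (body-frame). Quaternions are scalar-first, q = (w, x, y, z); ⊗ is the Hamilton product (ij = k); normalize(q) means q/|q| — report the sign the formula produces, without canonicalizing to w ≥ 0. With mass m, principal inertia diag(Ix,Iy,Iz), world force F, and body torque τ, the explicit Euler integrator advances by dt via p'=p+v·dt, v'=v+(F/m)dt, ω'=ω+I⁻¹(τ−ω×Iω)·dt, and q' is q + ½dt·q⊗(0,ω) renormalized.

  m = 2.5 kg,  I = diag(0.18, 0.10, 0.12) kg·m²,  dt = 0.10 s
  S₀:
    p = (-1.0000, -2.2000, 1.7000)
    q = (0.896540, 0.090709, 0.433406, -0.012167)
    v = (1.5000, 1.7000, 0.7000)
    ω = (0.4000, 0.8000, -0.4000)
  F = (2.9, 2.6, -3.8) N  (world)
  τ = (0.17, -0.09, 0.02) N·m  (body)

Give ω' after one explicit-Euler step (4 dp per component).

α = I⁻¹(τ − ω×Iω) = (0.9800, -0.8040, 0.3800)
new body rate ω' = (0.4980, 0.7196, -0.3620)

ω' = (0.4980, 0.7196, -0.3620)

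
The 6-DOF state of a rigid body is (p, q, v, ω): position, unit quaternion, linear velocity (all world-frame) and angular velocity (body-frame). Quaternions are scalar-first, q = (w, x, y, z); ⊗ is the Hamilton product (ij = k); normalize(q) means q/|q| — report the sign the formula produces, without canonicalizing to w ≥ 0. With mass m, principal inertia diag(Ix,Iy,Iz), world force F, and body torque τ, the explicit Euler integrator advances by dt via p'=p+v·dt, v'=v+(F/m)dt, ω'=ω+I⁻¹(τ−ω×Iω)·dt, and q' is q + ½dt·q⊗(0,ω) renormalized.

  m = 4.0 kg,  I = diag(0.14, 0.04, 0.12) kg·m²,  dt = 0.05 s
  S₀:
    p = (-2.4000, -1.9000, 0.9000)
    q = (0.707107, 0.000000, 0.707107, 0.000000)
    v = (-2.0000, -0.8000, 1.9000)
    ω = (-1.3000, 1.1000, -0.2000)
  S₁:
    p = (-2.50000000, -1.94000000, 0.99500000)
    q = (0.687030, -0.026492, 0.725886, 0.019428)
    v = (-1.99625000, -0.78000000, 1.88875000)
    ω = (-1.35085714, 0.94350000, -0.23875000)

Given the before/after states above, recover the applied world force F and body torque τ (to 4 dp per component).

F = (0.3000, 1.6000, -0.9000)
τ = (-0.1600, -0.1200, 0.0500)

ω₁ − ω₀ = (-0.05085714, -0.15650000, -0.03875000)
gyro term ω₀×Iω₀ = (-0.0176, 0.0052, 0.1430)
applied torque τ = (-0.1600, -0.1200, 0.0500)
Δv = v₁−v₀ = (0.00375000, 0.02000000, -0.01125000)
applied force F = (0.3000, 1.6000, -0.9000)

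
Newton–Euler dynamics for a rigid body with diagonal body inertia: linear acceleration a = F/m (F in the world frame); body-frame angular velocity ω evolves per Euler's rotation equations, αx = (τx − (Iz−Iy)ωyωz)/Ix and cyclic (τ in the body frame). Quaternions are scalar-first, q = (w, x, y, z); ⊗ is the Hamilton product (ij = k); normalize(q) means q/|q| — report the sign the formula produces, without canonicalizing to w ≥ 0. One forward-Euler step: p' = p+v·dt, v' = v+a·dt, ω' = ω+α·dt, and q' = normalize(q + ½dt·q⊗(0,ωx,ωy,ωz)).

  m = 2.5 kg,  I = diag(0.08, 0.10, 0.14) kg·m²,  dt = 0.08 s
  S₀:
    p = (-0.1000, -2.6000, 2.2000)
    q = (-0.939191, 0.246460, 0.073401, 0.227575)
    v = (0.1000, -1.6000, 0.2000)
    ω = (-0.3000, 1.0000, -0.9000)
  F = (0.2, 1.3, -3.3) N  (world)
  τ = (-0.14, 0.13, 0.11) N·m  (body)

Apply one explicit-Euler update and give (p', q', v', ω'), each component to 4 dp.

p' = (-0.0920, -2.7280, 2.2160)
q' = (-0.9296, 0.2456, 0.0419, 0.2717)
v' = (0.1064, -1.5584, 0.0944)
ω' = (-0.4040, 1.1170, -0.8337)

a = F/m = (0.0800, 0.5200, -1.3200)
new position p' = (-0.0920, -2.7280, 2.2160)
v + (F/m)dt = (0.1064, -1.5584, 0.0944)
ω×(Iω) gyroscopic = (-0.0360, -0.0162, -0.0060)
(τ − ω×Iω)/I = (-1.3000, 1.4620, 0.8286)
ω + α·dt = (-0.4040, 1.1170, -0.8337)
Hamilton product q⊗(0,ω) = (0.2053545, -0.0118786, -0.7856495, 1.1137522)
q' = normalize(q + ½dt·q⊗(0,ω)) = (-0.9296, 0.2456, 0.0419, 0.2717)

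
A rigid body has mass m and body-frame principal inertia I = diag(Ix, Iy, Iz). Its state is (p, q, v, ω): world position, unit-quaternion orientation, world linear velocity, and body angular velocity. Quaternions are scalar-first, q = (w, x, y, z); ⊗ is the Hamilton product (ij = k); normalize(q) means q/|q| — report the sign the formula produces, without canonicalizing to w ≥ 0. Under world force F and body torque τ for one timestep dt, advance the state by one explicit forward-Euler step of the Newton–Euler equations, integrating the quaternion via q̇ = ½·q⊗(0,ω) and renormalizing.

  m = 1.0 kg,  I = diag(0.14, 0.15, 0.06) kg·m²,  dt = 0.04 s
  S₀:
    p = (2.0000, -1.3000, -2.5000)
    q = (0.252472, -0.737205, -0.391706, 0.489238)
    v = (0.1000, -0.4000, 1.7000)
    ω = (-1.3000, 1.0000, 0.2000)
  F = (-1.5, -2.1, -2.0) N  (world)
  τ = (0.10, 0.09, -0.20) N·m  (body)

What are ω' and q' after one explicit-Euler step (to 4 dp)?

ω' = (-1.2663, 1.0295, 0.0753)
q' = (0.2391, -0.7547, -0.3962, 0.4651)

ω×(Iω) gyroscopic = (-0.0180, -0.0208, -0.0130)
angular accel α = (0.8429, 0.7387, -3.1167)
new body rate ω' = (-1.2663, 1.0295, 0.0753)
2q̇ = q⊗(0,ω) = (-0.6645081, -0.8957928, -0.2360964, -1.1959284)
updated quaternion q' = (0.2391, -0.7547, -0.3962, 0.4651)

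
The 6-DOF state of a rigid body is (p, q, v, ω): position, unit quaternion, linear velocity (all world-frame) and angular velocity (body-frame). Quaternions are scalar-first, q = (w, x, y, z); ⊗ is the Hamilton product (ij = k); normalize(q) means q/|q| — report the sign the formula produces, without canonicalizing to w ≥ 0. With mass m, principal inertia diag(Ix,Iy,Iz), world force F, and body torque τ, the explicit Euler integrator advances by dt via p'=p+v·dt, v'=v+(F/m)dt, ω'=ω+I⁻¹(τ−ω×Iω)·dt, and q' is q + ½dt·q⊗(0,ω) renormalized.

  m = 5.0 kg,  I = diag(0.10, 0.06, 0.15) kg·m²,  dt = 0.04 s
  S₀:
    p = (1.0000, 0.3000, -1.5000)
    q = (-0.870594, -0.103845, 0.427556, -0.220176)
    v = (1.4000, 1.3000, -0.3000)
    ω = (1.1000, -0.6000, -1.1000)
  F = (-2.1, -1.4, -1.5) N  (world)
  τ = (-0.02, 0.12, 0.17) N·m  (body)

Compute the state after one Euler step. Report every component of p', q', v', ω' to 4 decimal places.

ω×(Iω) gyroscopic = (0.0594, 0.0605, 0.0264)
angular accel α = (-0.7940, 0.9917, 0.9573)
new body rate ω' = (1.0682, -0.5603, -1.0617)
Hamilton product q⊗(0,ω) = (0.1285695, -1.5600706, 0.1659333, 0.5496488)
q + ½dt·q⊗(0,ω), renormalized = (-0.8675, -0.1350, 0.4306, -0.2091)
a = F/m = (-0.4200, -0.2800, -0.3000)
p' = p + v·dt = (1.0560, 0.3520, -1.5120)
v' = v + a·dt = (1.3832, 1.2888, -0.3120)

p' = (1.0560, 0.3520, -1.5120)
q' = (-0.8675, -0.1350, 0.4306, -0.2091)
v' = (1.3832, 1.2888, -0.3120)
ω' = (1.0682, -0.5603, -1.0617)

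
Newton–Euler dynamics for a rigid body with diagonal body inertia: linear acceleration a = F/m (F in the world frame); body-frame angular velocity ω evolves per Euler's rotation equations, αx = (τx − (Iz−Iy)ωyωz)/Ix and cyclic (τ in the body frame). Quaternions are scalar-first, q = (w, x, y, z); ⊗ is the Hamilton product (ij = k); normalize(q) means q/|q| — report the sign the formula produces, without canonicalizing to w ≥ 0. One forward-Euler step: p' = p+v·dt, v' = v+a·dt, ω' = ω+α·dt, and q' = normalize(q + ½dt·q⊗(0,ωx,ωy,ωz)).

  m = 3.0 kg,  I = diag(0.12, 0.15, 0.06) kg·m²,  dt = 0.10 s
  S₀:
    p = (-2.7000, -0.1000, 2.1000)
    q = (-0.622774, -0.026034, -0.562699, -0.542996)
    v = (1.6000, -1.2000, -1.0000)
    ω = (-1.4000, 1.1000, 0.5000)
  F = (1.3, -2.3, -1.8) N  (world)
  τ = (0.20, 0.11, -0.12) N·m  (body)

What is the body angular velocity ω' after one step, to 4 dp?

angular accel α = (2.0792, 1.0133, -1.2300)
ω' = ω + α·dt = (-1.1921, 1.2013, 0.3770)

ω' = (-1.1921, 1.2013, 0.3770)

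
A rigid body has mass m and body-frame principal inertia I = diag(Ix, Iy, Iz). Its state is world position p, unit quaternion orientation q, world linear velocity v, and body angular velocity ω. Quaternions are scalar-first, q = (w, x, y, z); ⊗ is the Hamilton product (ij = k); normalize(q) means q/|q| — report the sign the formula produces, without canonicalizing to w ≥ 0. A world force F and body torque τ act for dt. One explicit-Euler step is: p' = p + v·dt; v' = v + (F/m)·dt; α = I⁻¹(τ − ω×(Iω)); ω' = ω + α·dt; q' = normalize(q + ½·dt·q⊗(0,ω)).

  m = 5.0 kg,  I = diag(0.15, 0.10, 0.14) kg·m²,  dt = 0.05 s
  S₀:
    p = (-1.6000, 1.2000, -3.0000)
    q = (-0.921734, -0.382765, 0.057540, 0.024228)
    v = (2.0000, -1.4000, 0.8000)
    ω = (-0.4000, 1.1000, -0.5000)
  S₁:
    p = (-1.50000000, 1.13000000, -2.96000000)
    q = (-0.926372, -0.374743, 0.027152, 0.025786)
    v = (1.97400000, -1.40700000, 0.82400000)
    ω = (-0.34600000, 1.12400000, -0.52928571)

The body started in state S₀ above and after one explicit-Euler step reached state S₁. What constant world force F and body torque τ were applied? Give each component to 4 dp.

v₁ − v₀ = (-0.02600000, -0.00700000, 0.02400000)
F = m·Δv/dt = (-2.6000, -0.7000, 2.4000)
rate change Δω = (0.05400000, 0.02400000, -0.02928571)
gyro term ω₀×Iω₀ = (-0.0220, 0.0020, 0.0220)
τ = I·(Δω/dt) + ω₀×(Iω₀) = (0.1400, 0.0500, -0.0600)

F = (-2.6000, -0.7000, 2.4000)
τ = (0.1400, 0.0500, -0.0600)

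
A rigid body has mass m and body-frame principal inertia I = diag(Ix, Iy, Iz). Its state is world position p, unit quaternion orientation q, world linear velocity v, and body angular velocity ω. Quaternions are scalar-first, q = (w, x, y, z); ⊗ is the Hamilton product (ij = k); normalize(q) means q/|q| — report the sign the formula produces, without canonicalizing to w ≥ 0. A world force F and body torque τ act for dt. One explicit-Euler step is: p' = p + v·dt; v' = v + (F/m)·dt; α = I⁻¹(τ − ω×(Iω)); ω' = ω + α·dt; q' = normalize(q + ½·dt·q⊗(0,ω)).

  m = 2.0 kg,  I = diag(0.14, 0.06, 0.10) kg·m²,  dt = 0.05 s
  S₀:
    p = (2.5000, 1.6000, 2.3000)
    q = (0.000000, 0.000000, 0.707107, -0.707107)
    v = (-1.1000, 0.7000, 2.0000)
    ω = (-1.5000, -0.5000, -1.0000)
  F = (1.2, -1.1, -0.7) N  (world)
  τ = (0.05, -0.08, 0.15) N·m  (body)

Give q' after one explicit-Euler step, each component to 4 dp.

Hamilton product q⊗(0,ω) = (-0.3535535, -1.0606605, 1.0606605, 1.0606605)
q' = normalize(q + ½dt·q⊗(0,ω)) = (-0.0088, -0.0265, 0.7328, -0.6798)

q' = (-0.0088, -0.0265, 0.7328, -0.6798)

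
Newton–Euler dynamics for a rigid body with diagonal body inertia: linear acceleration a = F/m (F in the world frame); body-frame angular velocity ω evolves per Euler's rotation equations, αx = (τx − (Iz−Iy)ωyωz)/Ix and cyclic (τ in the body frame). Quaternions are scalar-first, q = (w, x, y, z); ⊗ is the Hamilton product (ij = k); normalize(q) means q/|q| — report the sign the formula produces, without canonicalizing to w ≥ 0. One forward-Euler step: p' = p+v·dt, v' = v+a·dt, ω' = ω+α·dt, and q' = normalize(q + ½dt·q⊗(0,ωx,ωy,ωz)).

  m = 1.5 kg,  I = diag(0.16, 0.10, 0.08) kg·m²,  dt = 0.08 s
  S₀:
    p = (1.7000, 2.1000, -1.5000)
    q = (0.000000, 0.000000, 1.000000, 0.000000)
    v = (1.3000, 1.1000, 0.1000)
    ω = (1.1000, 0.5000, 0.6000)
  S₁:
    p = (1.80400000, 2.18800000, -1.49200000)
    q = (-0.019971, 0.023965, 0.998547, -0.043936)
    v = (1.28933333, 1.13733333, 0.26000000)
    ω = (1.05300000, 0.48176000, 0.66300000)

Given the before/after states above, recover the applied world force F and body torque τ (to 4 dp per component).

F = (-0.2000, 0.7000, 3.0000)
τ = (-0.1000, 0.0300, 0.0300)

ω₁ − ω₀ = (-0.04700000, -0.01824000, 0.06300000)
applied torque τ = (-0.1000, 0.0300, 0.0300)
v₁ − v₀ = (-0.01066667, 0.03733333, 0.16000000)
applied force F = (-0.2000, 0.7000, 3.0000)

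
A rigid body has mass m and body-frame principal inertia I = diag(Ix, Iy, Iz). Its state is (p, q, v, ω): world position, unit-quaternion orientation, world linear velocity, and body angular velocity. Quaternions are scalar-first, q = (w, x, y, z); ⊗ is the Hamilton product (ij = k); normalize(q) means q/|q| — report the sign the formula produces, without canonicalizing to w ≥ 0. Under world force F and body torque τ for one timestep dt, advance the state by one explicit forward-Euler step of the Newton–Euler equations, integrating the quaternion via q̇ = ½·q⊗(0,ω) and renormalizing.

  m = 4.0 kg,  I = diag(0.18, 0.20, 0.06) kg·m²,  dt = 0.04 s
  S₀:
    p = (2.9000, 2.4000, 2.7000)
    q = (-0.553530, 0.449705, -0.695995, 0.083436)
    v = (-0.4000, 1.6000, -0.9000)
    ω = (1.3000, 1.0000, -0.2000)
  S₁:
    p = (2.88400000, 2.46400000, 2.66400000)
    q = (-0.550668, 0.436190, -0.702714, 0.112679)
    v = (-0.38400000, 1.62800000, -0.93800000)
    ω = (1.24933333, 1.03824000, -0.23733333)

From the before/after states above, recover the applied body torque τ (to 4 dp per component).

Δω = ω₁−ω₀ = (-0.05066667, 0.03824000, -0.03733333)
gyro term ω₀×Iω₀ = (0.0280, -0.0312, 0.0260)
applied torque τ = (-0.2000, 0.1600, -0.0300)

τ = (-0.2000, 0.1600, -0.0300)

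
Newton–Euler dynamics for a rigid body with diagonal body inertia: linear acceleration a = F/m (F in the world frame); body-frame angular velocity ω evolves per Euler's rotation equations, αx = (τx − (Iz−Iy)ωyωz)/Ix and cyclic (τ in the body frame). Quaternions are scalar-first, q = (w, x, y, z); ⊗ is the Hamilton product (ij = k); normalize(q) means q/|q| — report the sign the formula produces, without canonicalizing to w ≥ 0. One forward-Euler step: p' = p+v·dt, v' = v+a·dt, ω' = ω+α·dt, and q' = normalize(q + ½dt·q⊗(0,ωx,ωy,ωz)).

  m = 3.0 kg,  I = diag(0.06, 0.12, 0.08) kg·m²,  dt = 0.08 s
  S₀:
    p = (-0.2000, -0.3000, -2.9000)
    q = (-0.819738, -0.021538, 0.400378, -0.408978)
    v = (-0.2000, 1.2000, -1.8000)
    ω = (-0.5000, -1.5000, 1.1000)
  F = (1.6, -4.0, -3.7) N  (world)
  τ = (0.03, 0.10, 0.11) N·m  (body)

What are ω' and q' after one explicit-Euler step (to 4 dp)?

ω' = (-0.5480, -1.4407, 1.1650)
q' = (-0.7759, -0.0120, 0.4573, -0.4345)

α = I⁻¹(τ − ω×Iω) = (-0.6000, 0.7417, 0.8125)
new body rate ω' = (-0.5480, -1.4407, 1.1650)
Hamilton product q⊗(0,ω) = (1.0396738, 0.2368178, 1.4577878, -0.6692158)
updated quaternion q' = (-0.7759, -0.0120, 0.4573, -0.4345)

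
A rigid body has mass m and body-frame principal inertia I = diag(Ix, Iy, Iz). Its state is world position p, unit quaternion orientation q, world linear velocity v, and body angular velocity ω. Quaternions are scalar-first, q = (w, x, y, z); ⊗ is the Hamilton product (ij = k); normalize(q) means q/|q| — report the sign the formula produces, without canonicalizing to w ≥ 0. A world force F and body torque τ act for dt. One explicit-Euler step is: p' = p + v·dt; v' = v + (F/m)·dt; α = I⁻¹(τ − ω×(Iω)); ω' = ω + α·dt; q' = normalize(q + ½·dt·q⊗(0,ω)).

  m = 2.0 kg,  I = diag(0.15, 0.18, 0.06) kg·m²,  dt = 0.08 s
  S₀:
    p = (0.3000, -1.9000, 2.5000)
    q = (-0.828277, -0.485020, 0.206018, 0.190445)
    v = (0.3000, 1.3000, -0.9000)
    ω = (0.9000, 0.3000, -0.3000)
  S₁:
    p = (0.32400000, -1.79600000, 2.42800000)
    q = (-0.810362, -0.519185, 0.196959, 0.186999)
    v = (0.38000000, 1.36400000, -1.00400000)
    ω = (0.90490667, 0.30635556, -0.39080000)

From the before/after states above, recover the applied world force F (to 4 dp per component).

velocity change Δv = (0.08000000, 0.06400000, -0.10400000)
F = m·Δv/dt = (2.0000, 1.6000, -2.6000)

F = (2.0000, 1.6000, -2.6000)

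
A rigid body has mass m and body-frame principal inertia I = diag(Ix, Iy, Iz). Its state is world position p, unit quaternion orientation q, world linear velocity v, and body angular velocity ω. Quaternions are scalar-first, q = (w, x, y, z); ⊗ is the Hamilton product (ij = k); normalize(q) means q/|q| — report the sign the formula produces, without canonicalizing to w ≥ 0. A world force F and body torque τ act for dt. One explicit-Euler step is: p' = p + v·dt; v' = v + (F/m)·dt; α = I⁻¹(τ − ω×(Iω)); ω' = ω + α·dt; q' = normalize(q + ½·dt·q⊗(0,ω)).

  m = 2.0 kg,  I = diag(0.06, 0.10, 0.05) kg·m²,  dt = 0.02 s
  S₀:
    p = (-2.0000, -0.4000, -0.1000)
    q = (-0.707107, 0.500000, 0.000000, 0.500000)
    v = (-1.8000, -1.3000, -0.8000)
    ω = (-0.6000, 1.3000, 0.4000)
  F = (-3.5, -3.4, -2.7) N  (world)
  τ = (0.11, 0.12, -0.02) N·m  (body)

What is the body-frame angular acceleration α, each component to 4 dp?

ω×(Iω) gyroscopic = (-0.0260, -0.0024, -0.0312)
angular accel α = (2.2667, 1.2240, 0.2240)

α = (2.2667, 1.2240, 0.2240)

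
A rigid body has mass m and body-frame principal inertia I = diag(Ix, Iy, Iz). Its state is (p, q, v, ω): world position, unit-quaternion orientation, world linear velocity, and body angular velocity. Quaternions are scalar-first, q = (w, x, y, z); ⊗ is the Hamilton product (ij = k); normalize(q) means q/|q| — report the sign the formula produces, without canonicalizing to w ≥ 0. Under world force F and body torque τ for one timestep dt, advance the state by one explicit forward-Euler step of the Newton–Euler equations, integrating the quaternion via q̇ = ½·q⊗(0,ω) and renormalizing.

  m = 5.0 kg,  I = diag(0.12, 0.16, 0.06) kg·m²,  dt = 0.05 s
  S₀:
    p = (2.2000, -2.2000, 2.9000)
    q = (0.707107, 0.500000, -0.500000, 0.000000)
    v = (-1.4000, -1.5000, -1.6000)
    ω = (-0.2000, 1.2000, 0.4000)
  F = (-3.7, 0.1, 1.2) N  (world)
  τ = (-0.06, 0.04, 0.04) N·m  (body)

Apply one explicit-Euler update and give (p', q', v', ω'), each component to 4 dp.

a = F/m = (-0.7400, 0.0200, 0.2400)
p + v·dt = (2.1300, -2.2750, 2.8200)
v' = v + a·dt = (-1.4370, -1.4990, -1.5880)
(τ − ω×Iω)/I = (-0.1000, 0.2800, 0.8267)
ω + α·dt = (-0.2050, 1.2140, 0.4413)
2q̇ = q⊗(0,ω) = (0.7000000, -0.3414214, 0.6485284, 0.7828428)
updated quaternion q' = (0.7242, 0.4912, -0.4835, 0.0196)

p' = (2.1300, -2.2750, 2.8200)
q' = (0.7242, 0.4912, -0.4835, 0.0196)
v' = (-1.4370, -1.4990, -1.5880)
ω' = (-0.2050, 1.2140, 0.4413)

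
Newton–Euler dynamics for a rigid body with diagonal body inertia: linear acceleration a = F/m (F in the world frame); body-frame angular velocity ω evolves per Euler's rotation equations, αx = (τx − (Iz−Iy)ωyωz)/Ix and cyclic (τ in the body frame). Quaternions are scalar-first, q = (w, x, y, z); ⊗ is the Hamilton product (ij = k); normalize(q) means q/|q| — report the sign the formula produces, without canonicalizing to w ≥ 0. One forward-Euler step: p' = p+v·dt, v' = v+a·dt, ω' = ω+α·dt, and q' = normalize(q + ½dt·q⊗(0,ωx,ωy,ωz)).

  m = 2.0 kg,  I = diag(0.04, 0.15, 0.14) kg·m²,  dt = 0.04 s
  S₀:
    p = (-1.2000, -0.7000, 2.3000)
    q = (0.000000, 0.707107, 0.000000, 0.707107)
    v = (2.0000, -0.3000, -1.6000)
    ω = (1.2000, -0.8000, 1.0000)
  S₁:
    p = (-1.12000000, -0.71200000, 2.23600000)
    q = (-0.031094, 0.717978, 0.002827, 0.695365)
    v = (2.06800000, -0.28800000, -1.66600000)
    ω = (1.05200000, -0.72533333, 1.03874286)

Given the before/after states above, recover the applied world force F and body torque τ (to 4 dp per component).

ω₁ − ω₀ = (-0.14800000, 0.07466667, 0.03874286)
gyro term ω₀×Iω₀ = (0.0080, -0.1200, -0.1056)
τ = I·(Δω/dt) + ω₀×(Iω₀) = (-0.1400, 0.1600, 0.0300)
Δv = v₁−v₀ = (0.06800000, 0.01200000, -0.06600000)
m·(v₁−v₀)/dt = (3.4000, 0.6000, -3.3000)

F = (3.4000, 0.6000, -3.3000)
τ = (-0.1400, 0.1600, 0.0300)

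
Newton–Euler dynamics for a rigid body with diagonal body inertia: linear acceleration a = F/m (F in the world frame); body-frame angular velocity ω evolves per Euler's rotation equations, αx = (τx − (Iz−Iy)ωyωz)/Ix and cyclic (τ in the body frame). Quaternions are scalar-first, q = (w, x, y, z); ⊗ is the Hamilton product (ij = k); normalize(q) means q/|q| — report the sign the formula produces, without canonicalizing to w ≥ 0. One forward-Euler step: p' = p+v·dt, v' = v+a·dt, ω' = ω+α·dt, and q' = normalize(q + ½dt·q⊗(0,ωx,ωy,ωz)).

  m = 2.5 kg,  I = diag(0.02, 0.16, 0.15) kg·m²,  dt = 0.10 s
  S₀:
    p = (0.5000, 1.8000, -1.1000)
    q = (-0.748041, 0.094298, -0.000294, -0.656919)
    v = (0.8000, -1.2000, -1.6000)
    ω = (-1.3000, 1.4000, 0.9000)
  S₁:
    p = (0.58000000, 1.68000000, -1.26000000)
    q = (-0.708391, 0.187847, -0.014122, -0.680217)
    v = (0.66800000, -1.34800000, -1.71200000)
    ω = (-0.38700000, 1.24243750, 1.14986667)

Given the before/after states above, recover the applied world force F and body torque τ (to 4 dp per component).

F = (-3.3000, -3.7000, -2.8000)
τ = (0.1700, -0.1000, 0.1200)

Δv = v₁−v₀ = (-0.13200000, -0.14800000, -0.11200000)
F = m·Δv/dt = (-3.3000, -3.7000, -2.8000)
Δω = ω₁−ω₀ = (0.91300000, -0.15756250, 0.24986667)
applied torque τ = (0.1700, -0.1000, 0.1200)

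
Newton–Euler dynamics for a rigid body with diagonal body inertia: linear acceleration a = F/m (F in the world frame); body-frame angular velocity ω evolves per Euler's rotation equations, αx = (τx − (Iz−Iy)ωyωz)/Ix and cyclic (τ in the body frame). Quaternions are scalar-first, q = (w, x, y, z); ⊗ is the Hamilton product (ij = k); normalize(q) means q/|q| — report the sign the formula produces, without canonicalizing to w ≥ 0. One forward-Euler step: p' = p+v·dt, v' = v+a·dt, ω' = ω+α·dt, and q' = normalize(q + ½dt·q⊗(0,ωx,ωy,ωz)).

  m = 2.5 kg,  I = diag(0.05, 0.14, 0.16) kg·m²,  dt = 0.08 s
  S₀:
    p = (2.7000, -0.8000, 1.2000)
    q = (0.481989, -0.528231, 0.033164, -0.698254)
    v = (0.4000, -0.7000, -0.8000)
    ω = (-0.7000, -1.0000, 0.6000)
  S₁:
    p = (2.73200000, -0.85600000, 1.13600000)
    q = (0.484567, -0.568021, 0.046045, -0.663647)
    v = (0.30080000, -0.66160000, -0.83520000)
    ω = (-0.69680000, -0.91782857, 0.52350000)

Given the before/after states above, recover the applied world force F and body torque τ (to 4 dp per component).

F = (-3.1000, 1.2000, -1.1000)
τ = (-0.0100, 0.1900, -0.0900)

Δω = ω₁−ω₀ = (0.00320000, 0.08217143, -0.07650000)
precession coupling = (-0.0120, 0.0462, 0.0630)
τ = I·(Δω/dt) + ω₀×(Iω₀) = (-0.0100, 0.1900, -0.0900)
Δv = v₁−v₀ = (-0.09920000, 0.03840000, -0.03520000)
F = m·Δv/dt = (-3.1000, 1.2000, -1.1000)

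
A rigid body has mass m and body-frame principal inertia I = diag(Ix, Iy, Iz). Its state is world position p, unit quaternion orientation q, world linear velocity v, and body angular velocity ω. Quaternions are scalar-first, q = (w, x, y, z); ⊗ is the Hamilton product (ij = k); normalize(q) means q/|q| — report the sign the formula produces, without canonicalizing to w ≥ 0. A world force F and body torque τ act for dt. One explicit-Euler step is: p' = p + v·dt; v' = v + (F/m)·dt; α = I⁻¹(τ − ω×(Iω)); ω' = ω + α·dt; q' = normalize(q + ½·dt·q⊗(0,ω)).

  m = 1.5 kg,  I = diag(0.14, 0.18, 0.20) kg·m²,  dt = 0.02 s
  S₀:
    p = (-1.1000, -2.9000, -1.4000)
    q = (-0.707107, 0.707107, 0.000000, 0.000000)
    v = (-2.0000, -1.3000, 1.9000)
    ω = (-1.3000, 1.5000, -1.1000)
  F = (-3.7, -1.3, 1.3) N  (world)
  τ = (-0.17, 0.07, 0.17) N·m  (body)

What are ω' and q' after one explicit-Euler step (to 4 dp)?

gyro term ω×Iω = (-0.0330, -0.0858, -0.0780)
α = I⁻¹(τ − ω×Iω) = (-0.9786, 0.8656, 1.2400)
ω' = ω + α·dt = (-1.3196, 1.5173, -1.0752)
2q̇ = q⊗(0,ω) = (0.9192391, 0.9192391, -0.2828428, 1.8384782)
q' = normalize(q + ½dt·q⊗(0,ω)) = (-0.6977, 0.7161, -0.0028, 0.0184)

ω' = (-1.3196, 1.5173, -1.0752)
q' = (-0.6977, 0.7161, -0.0028, 0.0184)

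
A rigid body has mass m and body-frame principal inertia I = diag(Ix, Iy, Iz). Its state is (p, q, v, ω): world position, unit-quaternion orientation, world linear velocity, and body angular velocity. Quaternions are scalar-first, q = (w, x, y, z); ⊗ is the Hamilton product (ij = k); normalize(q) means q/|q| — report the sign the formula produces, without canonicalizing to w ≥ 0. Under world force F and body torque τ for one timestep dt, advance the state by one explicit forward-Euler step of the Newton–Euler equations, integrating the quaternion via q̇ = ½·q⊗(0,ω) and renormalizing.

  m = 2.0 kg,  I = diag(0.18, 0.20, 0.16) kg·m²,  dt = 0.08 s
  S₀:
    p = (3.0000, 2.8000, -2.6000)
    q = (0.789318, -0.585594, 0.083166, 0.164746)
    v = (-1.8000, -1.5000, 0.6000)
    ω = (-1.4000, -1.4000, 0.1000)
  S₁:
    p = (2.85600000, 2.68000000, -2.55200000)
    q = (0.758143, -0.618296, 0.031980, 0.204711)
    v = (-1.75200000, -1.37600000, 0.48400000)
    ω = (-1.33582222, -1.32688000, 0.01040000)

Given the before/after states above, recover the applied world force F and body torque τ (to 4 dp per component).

velocity change Δv = (0.04800000, 0.12400000, -0.11600000)
m·(v₁−v₀)/dt = (1.2000, 3.1000, -2.9000)
ω₁ − ω₀ = (0.06417778, 0.07312000, -0.08960000)
applied torque τ = (0.1500, 0.1800, -0.1400)

F = (1.2000, 3.1000, -2.9000)
τ = (0.1500, 0.1800, -0.1400)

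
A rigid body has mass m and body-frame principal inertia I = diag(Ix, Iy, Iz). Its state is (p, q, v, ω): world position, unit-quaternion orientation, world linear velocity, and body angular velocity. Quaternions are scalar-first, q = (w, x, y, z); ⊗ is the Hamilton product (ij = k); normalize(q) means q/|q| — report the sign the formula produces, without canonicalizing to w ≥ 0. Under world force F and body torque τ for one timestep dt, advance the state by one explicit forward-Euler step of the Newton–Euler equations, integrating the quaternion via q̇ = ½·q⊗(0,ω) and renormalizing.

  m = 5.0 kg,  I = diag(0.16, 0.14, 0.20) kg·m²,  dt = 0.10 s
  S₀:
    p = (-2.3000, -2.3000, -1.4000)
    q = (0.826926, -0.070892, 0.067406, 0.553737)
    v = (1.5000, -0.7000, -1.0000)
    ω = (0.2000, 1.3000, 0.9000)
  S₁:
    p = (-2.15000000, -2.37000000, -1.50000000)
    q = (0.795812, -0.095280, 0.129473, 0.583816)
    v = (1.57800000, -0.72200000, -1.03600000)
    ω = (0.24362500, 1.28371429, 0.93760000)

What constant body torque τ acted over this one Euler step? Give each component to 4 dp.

ω₁ − ω₀ = (0.04362500, -0.01628571, 0.03760000)
I·α + gyro = (0.1400, -0.0300, 0.0700)

τ = (0.1400, -0.0300, 0.0700)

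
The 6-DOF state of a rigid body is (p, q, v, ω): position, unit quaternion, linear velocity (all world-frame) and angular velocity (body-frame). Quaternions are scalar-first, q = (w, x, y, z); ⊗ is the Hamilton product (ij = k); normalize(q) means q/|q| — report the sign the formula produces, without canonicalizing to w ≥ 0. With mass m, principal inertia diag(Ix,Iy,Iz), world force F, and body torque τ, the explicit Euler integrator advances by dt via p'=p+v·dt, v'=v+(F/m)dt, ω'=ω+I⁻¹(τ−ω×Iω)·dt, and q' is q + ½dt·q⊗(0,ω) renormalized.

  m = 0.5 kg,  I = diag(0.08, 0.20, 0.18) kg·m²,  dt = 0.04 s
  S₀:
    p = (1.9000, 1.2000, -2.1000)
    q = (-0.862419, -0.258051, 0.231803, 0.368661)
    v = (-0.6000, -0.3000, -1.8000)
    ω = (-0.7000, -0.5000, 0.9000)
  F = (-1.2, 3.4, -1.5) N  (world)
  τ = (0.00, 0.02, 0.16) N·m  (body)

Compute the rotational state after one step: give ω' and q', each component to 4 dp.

gyro term ω×Iω = (0.0090, 0.0630, 0.0420)
α = I⁻¹(τ − ω×Iω) = (-0.1125, -0.2150, 0.6556)
ω' = ω + α·dt = (-0.7045, -0.5086, 0.9262)
q⊗(0,ω) = (-0.3965291, 0.9966465, 0.4053927, -0.4848895)
q + ½dt·q⊗(0,ω), renormalized = (-0.8701, -0.2380, 0.2398, 0.3589)

ω' = (-0.7045, -0.5086, 0.9262)
q' = (-0.8701, -0.2380, 0.2398, 0.3589)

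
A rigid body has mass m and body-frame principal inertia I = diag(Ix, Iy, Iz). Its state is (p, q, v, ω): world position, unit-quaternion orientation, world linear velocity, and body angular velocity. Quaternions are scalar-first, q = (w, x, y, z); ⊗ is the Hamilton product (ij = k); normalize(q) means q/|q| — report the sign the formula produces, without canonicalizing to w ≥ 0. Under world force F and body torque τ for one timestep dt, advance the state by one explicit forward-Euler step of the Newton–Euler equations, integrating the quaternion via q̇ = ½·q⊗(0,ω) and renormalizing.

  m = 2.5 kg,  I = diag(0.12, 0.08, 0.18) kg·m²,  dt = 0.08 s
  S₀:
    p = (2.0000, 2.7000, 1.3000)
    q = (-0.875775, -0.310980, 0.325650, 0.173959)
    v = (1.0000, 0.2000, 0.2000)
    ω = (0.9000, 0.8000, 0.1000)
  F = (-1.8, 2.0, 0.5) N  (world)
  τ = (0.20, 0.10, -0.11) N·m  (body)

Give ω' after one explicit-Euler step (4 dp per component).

ω' = (1.0280, 0.9054, 0.0639)

(τ − ω×Iω)/I = (1.6000, 1.3175, -0.4511)
ω + α·dt = (1.0280, 0.9054, 0.0639)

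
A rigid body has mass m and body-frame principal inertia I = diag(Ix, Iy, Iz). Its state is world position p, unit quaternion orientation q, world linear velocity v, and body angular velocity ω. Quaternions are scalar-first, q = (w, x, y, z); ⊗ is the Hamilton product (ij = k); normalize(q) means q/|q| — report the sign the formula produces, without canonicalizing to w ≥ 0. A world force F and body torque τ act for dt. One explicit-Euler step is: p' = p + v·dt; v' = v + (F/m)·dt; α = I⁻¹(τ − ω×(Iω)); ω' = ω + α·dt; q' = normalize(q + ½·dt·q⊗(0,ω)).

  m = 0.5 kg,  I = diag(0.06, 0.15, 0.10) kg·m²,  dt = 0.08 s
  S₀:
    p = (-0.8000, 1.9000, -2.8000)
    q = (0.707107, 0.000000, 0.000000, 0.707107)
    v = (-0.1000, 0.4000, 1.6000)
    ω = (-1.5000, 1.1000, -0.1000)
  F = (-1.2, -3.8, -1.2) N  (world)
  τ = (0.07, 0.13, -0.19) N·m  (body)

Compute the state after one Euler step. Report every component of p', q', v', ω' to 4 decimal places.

a = F/m = (-2.4000, -7.6000, -2.4000)
p' = p + v·dt = (-0.8080, 1.9320, -2.6720)
v' = v + a·dt = (-0.2920, -0.2080, 1.4080)
precession coupling ω×(Iω) = (0.0055, -0.0060, -0.1485)
(τ − ω×Iω)/I = (1.0750, 0.9067, -0.4150)
ω + α·dt = (-1.4140, 1.1725, -0.1332)
Hamilton product q⊗(0,ω) = (0.0707107, -1.8384782, -0.2828428, -0.0707107)
updated quaternion q' = (0.7080, -0.0733, -0.0113, 0.7023)

p' = (-0.8080, 1.9320, -2.6720)
q' = (0.7080, -0.0733, -0.0113, 0.7023)
v' = (-0.2920, -0.2080, 1.4080)
ω' = (-1.4140, 1.1725, -0.1332)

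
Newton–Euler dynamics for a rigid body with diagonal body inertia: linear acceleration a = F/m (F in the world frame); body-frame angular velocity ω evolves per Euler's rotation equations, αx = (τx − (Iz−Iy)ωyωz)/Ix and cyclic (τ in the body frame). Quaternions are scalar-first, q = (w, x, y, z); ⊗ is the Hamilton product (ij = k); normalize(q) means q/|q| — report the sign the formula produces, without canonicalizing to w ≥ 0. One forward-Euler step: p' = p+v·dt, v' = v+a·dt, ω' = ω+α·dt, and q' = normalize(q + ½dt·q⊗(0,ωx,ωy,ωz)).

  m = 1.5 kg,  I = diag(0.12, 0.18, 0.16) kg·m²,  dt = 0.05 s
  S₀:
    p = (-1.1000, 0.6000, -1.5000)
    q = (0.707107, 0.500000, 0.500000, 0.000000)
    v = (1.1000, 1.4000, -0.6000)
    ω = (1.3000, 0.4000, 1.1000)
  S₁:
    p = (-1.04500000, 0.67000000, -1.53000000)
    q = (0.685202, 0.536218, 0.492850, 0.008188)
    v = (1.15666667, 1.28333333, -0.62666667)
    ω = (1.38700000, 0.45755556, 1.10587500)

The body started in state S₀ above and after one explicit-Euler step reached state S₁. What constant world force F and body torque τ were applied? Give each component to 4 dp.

F = (1.7000, -3.5000, -0.8000)
τ = (0.2000, 0.1500, 0.0500)

Δv = v₁−v₀ = (0.05666667, -0.11666667, -0.02666667)
F = m·Δv/dt = (1.7000, -3.5000, -0.8000)
rate change Δω = (0.08700000, 0.05755556, 0.00587500)
applied torque τ = (0.2000, 0.1500, 0.0500)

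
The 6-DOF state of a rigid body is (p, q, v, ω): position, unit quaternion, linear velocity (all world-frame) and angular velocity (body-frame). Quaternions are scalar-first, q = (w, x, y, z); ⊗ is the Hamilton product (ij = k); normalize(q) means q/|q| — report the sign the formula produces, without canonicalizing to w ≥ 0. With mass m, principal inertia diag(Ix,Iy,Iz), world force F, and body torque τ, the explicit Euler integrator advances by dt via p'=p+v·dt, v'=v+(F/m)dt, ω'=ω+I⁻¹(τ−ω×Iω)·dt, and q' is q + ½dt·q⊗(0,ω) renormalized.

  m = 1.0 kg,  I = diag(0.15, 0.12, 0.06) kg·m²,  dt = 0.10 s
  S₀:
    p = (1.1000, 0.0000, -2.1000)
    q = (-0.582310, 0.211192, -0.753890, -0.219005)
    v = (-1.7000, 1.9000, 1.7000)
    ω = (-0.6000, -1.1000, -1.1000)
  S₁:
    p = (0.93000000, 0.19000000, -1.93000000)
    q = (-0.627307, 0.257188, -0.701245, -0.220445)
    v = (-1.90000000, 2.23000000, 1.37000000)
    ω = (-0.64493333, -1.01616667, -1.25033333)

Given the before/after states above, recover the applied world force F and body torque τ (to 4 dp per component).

velocity change Δv = (-0.20000000, 0.33000000, -0.33000000)
m·(v₁−v₀)/dt = (-2.0000, 3.3000, -3.3000)
rate change Δω = (-0.04493333, 0.08383333, -0.15033333)
τ = I·(Δω/dt) + ω₀×(Iω₀) = (-0.1400, 0.1600, -0.1100)

F = (-2.0000, 3.3000, -3.3000)
τ = (-0.1400, 0.1600, -0.1100)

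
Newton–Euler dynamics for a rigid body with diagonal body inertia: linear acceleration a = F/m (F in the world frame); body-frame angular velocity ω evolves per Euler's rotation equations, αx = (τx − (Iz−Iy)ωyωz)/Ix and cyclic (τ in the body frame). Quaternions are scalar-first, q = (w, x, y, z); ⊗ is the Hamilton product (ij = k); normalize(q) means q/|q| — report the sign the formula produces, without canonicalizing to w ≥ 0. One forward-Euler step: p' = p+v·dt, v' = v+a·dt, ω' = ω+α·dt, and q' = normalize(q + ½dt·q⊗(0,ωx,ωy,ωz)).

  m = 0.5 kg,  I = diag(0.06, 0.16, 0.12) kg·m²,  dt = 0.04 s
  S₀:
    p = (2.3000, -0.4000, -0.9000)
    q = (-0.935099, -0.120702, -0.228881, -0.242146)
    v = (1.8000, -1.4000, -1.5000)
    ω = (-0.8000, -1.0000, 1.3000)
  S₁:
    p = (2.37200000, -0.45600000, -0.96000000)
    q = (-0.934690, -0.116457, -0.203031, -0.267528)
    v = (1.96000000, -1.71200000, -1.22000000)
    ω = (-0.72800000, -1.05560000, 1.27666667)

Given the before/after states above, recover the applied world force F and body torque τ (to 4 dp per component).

F = (2.0000, -3.9000, 3.5000)
τ = (0.1600, -0.1600, 0.0100)

Δv = v₁−v₀ = (0.16000000, -0.31200000, 0.28000000)
applied force F = (2.0000, -3.9000, 3.5000)
rate change Δω = (0.07200000, -0.05560000, -0.02333333)
precession coupling = (0.0520, 0.0624, 0.0800)
τ = I·(Δω/dt) + ω₀×(Iω₀) = (0.1600, -0.1600, 0.0100)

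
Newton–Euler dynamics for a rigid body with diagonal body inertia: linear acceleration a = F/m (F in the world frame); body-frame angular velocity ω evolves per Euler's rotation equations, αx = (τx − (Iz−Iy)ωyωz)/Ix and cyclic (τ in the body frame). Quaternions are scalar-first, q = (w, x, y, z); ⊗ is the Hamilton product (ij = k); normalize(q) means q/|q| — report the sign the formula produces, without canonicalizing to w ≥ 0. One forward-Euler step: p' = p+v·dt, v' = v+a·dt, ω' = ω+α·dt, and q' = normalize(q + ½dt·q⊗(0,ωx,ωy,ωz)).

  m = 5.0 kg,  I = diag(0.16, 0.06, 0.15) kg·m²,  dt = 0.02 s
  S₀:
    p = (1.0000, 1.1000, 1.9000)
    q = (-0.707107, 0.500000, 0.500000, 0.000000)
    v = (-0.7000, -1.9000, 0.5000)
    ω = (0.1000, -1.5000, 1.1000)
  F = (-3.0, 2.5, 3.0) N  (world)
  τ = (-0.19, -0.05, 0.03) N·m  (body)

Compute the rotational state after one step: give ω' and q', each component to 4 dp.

ω' = (0.0948, -1.5170, 1.1020)
q' = (-0.7000, 0.5047, 0.5050, -0.0158)

α = I⁻¹(τ − ω×Iω) = (-0.2594, -0.8517, 0.1000)
ω + α·dt = (0.0948, -1.5170, 1.1020)
Hamilton product q⊗(0,ω) = (0.7000000, 0.4792893, 0.5106605, -1.5778177)
q' = normalize(q + ½dt·q⊗(0,ω)) = (-0.7000, 0.5047, 0.5050, -0.0158)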